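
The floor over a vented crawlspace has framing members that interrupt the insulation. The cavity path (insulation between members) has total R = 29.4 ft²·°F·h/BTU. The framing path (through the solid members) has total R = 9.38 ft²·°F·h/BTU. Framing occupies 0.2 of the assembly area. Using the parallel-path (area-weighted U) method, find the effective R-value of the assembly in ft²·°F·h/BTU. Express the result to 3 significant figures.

U_eff = 0.8/29.4 + 0.2/9.38 = 0.02721 + 0.02132 = 0.04853
R_eff = 1/U_eff = 20.6 ft²·°F·h/BTU

20.6 ft²·°F·h/BTU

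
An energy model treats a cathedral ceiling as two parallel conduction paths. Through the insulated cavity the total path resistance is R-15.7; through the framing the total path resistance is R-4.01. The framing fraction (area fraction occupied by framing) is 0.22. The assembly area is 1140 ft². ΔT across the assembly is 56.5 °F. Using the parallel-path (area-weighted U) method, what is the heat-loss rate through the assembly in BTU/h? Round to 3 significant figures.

6730 BTU/h

U_eff = 0.78/15.7 + 0.22/4.01 = 0.04968 + 0.05486 = 0.1045
R_eff = 1/U_eff = 9.565 ft²·°F·h/BTU
Q = 1140 × 56.5 / 9.565 = 6734 BTU/h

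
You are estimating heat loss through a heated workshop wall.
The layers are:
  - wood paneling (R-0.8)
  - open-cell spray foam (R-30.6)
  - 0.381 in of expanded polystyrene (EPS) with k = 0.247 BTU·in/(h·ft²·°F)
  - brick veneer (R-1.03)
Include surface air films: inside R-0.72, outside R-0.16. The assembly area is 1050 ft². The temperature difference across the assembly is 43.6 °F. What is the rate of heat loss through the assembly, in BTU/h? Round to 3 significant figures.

0.381/0.247 = 1.543
R_total = 0.72 + 0.8 + 30.6 + 1.543 + 1.03 + 0.16 = 34.85 ft²·°F·h/BTU
Q = A·ΔT/R = 1050 × 43.6 / 34.85 = 1314 BTU/h

1310 BTU/h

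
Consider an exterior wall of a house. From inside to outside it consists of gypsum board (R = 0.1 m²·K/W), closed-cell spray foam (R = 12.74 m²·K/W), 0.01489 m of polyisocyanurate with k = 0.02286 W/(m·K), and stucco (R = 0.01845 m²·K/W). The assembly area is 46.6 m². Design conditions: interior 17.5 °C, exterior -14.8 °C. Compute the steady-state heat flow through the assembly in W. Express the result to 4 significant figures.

0.01489/0.02286 = 0.65136
R_total = 0.1 + 12.74 + 0.65136 + 0.01845 = 13.51 m²·K/W
Q = A·ΔT/R = 46.6 × (17.5 − (-14.8)) / 13.51 = 111.41 W

111.4 W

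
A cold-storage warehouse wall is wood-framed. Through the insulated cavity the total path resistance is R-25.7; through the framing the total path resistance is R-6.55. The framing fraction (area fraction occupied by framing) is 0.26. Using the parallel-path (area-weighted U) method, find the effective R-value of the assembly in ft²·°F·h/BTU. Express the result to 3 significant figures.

14.6 ft²·°F·h/BTU

U_eff = 0.74/25.7 + 0.26/6.55 = 0.02879 + 0.03969 = 0.06849
R_eff = 1/U_eff = 14.6 ft²·°F·h/BTU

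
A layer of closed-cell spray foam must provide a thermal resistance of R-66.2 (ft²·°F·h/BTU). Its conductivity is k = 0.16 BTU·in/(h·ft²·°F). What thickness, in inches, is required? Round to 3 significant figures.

L = R × k = 66.2 × 0.16 = 10.59 in

10.6 in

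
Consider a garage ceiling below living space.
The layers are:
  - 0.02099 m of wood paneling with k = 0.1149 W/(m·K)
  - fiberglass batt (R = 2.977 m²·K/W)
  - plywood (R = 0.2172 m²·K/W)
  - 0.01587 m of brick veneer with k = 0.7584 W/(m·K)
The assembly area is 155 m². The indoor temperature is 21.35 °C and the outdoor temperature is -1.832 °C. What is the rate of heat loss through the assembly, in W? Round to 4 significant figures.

1058 W

0.02099/0.1149 = 0.18268
0.01587/0.7584 = 0.020926
R_total = 0.18268 + 2.977 + 0.2172 + 0.020926 = 3.3978 m²·K/W
Q = A·ΔT/R = 155 × (21.35 − (-1.832)) / 3.3978 = 1057.5 W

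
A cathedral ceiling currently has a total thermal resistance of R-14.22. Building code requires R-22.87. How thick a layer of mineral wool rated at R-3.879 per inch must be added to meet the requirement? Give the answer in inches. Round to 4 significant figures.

ΔR = 22.87 − 14.22 = 8.65 ft²·°F·h/BTU
L = ΔR / (R/in) = 8.65/3.879 = 2.23 in

2.230 in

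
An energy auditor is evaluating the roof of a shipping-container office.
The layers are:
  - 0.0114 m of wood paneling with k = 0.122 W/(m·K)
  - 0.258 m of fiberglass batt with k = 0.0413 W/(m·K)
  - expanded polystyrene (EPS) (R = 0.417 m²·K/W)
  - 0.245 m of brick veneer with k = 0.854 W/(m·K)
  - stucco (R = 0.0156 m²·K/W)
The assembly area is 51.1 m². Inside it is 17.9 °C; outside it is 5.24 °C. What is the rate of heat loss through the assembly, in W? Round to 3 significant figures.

0.0114/0.122 = 0.09344
0.258/0.0413 = 6.247
0.245/0.854 = 0.2869
R_total = 0.09344 + 6.247 + 0.417 + 0.2869 + 0.0156 = 7.06 m²·K/W
Q = A·ΔT/R = 51.1 × (17.9 − 5.24) / 7.06 = 91.63 W

91.6 W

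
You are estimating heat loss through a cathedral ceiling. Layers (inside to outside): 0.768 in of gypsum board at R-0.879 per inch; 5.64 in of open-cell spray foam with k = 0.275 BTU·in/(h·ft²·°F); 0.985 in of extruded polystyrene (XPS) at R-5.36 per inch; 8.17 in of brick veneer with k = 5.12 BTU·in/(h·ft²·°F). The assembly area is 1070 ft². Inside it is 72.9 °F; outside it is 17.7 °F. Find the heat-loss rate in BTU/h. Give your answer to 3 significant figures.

2100 BTU/h

0.768 × 0.879 = 0.6751
5.64/0.275 = 20.51
0.985 × 5.36 = 5.28
8.17/5.12 = 1.596
R_total = 0.6751 + 20.51 + 5.28 + 1.596 = 28.06 ft²·°F·h/BTU
Q = A·ΔT/R = 1070 × (72.9 − 17.7) / 28.06 = 2105 BTU/h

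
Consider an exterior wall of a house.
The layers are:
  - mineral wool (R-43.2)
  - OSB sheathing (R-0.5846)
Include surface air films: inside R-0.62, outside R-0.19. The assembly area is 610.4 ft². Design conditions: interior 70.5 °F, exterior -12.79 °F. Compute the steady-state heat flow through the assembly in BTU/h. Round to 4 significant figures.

1140 BTU/h

R_total = 0.62 + 43.2 + 0.5846 + 0.19 = 44.595 ft²·°F·h/BTU
Q = A·ΔT/R = 610.4 × (70.5 − (-12.79)) / 44.595 = 1140.1 BTU/h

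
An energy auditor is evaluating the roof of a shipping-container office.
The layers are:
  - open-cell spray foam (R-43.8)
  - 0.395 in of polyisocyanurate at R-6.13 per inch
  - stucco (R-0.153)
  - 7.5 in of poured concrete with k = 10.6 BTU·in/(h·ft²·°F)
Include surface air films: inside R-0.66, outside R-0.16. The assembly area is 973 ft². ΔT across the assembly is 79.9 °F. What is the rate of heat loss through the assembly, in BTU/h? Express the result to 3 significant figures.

0.395 × 6.13 = 2.421
7.5/10.6 = 0.7075
R_total = 0.66 + 43.8 + 2.421 + 0.153 + 0.7075 + 0.16 = 47.9 ft²·°F·h/BTU
Q = A·ΔT/R = 973 × 79.9 / 47.9 = 1623 BTU/h

1620 BTU/h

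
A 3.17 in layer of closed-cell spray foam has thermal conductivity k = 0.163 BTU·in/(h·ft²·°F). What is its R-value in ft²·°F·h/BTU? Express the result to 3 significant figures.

R = L/k = 3.17/0.163 = 19.45 ft²·°F·h/BTU

19.4 ft²·°F·h/BTU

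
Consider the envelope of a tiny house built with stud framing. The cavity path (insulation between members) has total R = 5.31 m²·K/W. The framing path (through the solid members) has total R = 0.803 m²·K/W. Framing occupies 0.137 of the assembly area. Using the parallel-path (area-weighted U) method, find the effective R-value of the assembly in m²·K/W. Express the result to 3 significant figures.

U_eff = 0.863/5.31 + 0.137/0.803 = 0.1625 + 0.1706 = 0.3331
R_eff = 1/U_eff = 3.002 m²·K/W

3.00 m²·K/W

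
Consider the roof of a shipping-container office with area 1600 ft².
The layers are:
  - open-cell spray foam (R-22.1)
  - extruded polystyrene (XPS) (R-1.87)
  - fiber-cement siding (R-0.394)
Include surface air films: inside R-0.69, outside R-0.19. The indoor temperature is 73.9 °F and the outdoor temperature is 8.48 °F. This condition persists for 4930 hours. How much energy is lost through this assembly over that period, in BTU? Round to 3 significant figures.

R_total = 0.69 + 22.1 + 1.87 + 0.394 + 0.19 = 25.24 ft²·°F·h/BTU
Q = 1600 × (73.9 − 8.48) / 25.24 = 4146 BTU/h
E = 4146 × 4930 = 20440000 BTU

20400000 BTU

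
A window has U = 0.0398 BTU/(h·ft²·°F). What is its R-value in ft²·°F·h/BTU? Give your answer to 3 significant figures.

25.1 ft²·°F·h/BTU

R = 1/U = 1/0.0398 = 25.13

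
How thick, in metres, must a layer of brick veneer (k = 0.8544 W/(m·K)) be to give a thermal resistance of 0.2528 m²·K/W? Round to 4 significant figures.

L = R·k = 0.2528 × 0.8544 = 0.21599 m

0.2160 m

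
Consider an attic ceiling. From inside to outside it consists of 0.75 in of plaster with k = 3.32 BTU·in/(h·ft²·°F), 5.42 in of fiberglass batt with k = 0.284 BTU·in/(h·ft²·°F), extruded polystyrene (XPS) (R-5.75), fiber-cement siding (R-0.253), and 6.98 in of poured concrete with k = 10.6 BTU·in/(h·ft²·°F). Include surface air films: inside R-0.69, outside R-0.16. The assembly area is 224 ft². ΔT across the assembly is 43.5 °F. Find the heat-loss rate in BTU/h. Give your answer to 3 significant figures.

363 BTU/h

0.75/3.32 = 0.2259
5.42/0.284 = 19.08
6.98/10.6 = 0.6585
R_total = 0.69 + 0.2259 + 19.08 + 5.75 + 0.253 + 0.6585 + 0.16 = 26.82 ft²·°F·h/BTU
Q = A·ΔT/R = 224 × 43.5 / 26.82 = 363.3 BTU/h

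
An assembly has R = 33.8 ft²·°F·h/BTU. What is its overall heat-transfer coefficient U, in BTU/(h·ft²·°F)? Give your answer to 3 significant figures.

U = 1/R = 1/33.8 = 0.02959

0.0296 BTU/(h·ft²·°F)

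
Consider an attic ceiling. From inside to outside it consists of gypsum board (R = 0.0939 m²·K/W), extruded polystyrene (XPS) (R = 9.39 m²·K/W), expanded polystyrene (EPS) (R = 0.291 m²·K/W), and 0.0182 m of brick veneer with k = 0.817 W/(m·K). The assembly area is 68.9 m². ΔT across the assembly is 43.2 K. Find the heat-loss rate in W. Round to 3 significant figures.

304 W

0.0182/0.817 = 0.02228
R_total = 0.0939 + 9.39 + 0.291 + 0.02228 = 9.797 m²·K/W
Q = A·ΔT/R = 68.9 × 43.2 / 9.797 = 303.8 W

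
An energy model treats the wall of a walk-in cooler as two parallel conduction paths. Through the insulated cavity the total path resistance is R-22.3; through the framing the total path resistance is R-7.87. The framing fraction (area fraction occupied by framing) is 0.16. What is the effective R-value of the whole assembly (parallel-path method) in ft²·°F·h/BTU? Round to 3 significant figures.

17.2 ft²·°F·h/BTU

U_eff = 0.84/22.3 + 0.16/7.87 = 0.03767 + 0.02033 = 0.058
R_eff = 1/U_eff = 17.24 ft²·°F·h/BTU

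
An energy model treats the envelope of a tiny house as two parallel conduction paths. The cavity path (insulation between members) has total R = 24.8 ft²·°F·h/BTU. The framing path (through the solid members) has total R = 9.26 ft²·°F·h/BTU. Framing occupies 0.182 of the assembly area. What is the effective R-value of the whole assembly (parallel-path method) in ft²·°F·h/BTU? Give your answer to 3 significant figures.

U_eff = 0.818/24.8 + 0.182/9.26 = 0.03298 + 0.01965 = 0.05264
R_eff = 1/U_eff = 19 ft²·°F·h/BTU

19.0 ft²·°F·h/BTU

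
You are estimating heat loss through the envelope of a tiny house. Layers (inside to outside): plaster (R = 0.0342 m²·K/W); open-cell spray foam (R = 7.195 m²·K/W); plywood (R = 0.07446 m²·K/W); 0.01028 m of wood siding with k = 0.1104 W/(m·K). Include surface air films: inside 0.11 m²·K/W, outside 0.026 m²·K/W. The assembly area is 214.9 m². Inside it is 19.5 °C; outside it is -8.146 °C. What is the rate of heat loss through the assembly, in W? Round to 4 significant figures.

0.01028/0.1104 = 0.093116
R_total = 0.11 + 0.0342 + 7.195 + 0.07446 + 0.093116 + 0.026 = 7.5328 m²·K/W
Q = A·ΔT/R = 214.9 × (19.5 − (-8.146)) / 7.5328 = 788.7 W

788.7 W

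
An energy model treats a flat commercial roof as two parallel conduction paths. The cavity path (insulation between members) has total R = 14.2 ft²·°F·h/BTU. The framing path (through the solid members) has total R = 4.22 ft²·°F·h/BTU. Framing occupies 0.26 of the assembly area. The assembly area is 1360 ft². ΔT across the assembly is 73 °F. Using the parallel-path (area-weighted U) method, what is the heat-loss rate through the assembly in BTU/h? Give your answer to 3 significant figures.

U_eff = 0.74/14.2 + 0.26/4.22 = 0.05211 + 0.06161 = 0.1137
R_eff = 1/U_eff = 8.793 ft²·°F·h/BTU
Q = 1360 × 73 / 8.793 = 11290 BTU/h

11300 BTU/h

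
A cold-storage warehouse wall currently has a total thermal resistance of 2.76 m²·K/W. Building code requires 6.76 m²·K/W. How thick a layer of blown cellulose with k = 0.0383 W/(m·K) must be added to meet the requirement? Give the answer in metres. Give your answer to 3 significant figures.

0.153 m

ΔR = 6.76 − 2.76 = 4 m²·K/W
L = ΔR × k = 4 × 0.0383 = 0.1532 m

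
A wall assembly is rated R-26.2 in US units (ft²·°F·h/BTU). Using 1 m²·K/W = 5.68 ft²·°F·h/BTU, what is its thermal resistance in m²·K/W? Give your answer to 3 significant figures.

4.61 m²·K/W

R_SI = 26.2/5.68 = 4.613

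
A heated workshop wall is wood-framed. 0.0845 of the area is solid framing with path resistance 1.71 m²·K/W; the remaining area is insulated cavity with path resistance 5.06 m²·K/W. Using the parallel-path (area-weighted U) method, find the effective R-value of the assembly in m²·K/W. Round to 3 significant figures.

4.34 m²·K/W

U_eff = 0.9155/5.06 + 0.0845/1.71 = 0.1809 + 0.04942 = 0.2303
R_eff = 1/U_eff = 4.341 m²·K/W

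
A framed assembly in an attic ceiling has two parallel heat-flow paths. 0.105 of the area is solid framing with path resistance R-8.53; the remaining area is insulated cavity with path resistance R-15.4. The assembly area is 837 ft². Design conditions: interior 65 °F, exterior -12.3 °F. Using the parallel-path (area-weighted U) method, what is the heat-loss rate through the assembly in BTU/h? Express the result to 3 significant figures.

4560 BTU/h

U_eff = 0.895/15.4 + 0.105/8.53 = 0.05812 + 0.01231 = 0.07043
R_eff = 1/U_eff = 14.2 ft²·°F·h/BTU
Q = 837 × (65 − (-12.3)) / 14.2 = 4557 BTU/h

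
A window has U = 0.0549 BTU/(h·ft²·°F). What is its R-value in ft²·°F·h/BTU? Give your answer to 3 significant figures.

R = 1/U = 1/0.0549 = 18.21

18.2 ft²·°F·h/BTU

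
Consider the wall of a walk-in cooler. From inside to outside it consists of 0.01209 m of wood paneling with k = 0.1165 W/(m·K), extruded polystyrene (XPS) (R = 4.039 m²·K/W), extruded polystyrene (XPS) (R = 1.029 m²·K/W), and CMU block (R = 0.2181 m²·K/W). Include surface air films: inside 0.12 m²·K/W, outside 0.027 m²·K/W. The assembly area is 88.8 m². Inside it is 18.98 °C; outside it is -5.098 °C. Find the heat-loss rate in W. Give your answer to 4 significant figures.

0.01209/0.1165 = 0.10378
R_total = 0.12 + 0.10378 + 4.039 + 1.029 + 0.2181 + 0.027 = 5.5369 m²·K/W
Q = A·ΔT/R = 88.8 × (18.98 − (-5.098)) / 5.5369 = 386.16 W

386.2 W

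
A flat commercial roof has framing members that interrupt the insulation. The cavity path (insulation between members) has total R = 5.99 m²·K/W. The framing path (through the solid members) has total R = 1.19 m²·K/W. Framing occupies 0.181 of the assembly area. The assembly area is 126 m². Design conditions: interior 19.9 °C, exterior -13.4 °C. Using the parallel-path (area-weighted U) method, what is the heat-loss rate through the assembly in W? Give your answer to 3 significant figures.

U_eff = 0.819/5.99 + 0.181/1.19 = 0.1367 + 0.1521 = 0.2888
R_eff = 1/U_eff = 3.462 m²·K/W
Q = 126 × (19.9 − (-13.4)) / 3.462 = 1212 W

1210 W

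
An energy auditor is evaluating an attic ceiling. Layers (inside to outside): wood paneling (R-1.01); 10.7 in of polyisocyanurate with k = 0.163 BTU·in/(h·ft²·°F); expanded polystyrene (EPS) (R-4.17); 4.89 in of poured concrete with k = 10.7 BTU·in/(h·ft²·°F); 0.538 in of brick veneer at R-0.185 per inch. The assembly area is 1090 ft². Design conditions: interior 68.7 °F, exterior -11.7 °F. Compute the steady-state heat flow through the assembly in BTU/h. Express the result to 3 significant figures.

1230 BTU/h

10.7/0.163 = 65.64
4.89/10.7 = 0.457
0.538 × 0.185 = 0.09953
R_total = 1.01 + 65.64 + 4.17 + 0.457 + 0.09953 = 71.38 ft²·°F·h/BTU
Q = A·ΔT/R = 1090 × (68.7 − (-11.7)) / 71.38 = 1228 BTU/h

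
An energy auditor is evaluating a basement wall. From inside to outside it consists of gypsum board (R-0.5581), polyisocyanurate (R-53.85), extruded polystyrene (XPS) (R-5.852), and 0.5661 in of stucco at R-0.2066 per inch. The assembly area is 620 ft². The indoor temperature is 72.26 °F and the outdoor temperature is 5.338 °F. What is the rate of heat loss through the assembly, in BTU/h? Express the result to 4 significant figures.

687.2 BTU/h

0.5661 × 0.2066 = 0.11696
R_total = 0.5581 + 53.85 + 5.852 + 0.11696 = 60.377 ft²·°F·h/BTU
Q = A·ΔT/R = 620 × (72.26 − 5.338) / 60.377 = 687.21 BTU/h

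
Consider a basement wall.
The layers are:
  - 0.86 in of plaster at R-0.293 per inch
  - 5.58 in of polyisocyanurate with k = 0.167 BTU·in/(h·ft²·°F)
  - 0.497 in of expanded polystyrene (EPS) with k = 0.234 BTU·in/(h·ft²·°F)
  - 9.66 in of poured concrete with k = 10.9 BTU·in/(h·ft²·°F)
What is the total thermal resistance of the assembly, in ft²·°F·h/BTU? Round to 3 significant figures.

0.86 × 0.293 = 0.252
5.58/0.167 = 33.41
0.497/0.234 = 2.124
9.66/10.9 = 0.8862
R_total = 0.252 + 33.41 + 2.124 + 0.8862 = 36.68 ft²·°F·h/BTU

36.7 ft²·°F·h/BTU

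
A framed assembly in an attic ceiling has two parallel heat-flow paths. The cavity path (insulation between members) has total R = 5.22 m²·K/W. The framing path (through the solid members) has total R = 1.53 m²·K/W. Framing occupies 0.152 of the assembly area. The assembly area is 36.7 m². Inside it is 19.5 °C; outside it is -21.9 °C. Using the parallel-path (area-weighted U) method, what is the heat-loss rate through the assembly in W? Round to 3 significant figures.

398 W

U_eff = 0.848/5.22 + 0.152/1.53 = 0.1625 + 0.09935 = 0.2618
R_eff = 1/U_eff = 3.82 m²·K/W
Q = 36.7 × (19.5 − (-21.9)) / 3.82 = 397.8 W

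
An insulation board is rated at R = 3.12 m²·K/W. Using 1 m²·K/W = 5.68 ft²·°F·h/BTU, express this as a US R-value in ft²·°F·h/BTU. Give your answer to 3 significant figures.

17.7 ft²·°F·h/BTU

R_US = 3.12 × 5.68 = 17.72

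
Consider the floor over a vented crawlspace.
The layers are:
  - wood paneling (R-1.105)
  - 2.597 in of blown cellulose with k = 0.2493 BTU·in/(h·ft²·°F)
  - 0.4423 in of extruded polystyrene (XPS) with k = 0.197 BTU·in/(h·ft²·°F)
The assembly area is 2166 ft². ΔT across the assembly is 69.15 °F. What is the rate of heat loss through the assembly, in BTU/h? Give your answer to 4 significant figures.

10880 BTU/h

2.597/0.2493 = 10.417
0.4423/0.197 = 2.2452
R_total = 1.105 + 10.417 + 2.2452 = 13.767 ft²·°F·h/BTU
Q = A·ΔT/R = 2166 × 69.15 / 13.767 = 10879 BTU/h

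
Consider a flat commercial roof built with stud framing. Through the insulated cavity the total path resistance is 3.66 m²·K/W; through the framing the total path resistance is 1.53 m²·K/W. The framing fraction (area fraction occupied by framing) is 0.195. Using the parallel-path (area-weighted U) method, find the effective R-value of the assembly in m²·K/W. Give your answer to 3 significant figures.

2.88 m²·K/W

U_eff = 0.805/3.66 + 0.195/1.53 = 0.2199 + 0.1275 = 0.3474
R_eff = 1/U_eff = 2.879 m²·K/W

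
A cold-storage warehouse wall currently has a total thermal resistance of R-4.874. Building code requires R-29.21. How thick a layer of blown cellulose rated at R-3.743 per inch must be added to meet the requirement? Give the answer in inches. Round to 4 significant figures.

ΔR = 29.21 − 4.874 = 24.336 ft²·°F·h/BTU
L = ΔR / (R/in) = 24.336/3.743 = 6.5017 in

6.502 in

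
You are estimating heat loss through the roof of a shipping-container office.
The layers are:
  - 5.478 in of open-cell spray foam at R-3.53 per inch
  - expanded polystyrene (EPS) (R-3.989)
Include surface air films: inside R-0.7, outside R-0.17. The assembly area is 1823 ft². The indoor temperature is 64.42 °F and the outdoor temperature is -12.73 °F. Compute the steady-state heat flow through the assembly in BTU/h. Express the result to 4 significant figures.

5813 BTU/h

5.478 × 3.53 = 19.337
R_total = 0.7 + 19.337 + 3.989 + 0.17 = 24.196 ft²·°F·h/BTU
Q = A·ΔT/R = 1823 × (64.42 − (-12.73)) / 24.196 = 5812.6 BTU/h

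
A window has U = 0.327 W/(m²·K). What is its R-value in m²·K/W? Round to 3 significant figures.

R = 1/U = 1/0.327 = 3.058

3.06 m²·K/W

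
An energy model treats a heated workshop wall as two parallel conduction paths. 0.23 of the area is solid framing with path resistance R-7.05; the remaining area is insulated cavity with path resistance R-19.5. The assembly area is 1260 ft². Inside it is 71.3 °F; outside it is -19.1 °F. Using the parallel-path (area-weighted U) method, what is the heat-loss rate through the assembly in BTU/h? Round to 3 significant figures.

8210 BTU/h

U_eff = 0.77/19.5 + 0.23/7.05 = 0.03949 + 0.03262 = 0.07211
R_eff = 1/U_eff = 13.87 ft²·°F·h/BTU
Q = 1260 × (71.3 − (-19.1)) / 13.87 = 8214 BTU/h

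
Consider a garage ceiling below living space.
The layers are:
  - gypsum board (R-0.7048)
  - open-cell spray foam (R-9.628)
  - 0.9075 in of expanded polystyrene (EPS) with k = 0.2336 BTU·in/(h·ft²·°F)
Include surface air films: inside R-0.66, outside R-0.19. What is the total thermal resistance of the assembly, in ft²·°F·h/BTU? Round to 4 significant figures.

0.9075/0.2336 = 3.8848
R_total = 0.66 + 0.7048 + 9.628 + 3.8848 + 0.19 = 15.068 ft²·°F·h/BTU

15.07 ft²·°F·h/BTU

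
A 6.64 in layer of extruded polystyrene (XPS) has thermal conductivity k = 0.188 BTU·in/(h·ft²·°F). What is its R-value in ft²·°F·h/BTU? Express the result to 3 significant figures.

35.3 ft²·°F·h/BTU

R = L/k = 6.64/0.188 = 35.32 ft²·°F·h/BTU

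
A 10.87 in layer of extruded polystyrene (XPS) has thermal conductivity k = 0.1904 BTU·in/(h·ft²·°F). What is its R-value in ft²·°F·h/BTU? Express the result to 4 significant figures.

R = L/k = 10.87/0.1904 = 57.09 ft²·°F·h/BTU

57.09 ft²·°F·h/BTU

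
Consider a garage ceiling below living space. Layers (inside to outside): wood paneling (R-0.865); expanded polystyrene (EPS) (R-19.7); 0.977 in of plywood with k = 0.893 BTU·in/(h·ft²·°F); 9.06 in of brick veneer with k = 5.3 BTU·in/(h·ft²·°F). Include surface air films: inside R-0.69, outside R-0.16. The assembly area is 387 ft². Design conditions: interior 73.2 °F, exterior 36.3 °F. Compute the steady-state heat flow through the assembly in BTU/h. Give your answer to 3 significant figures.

0.977/0.893 = 1.094
9.06/5.3 = 1.709
R_total = 0.69 + 0.865 + 19.7 + 1.094 + 1.709 + 0.16 = 24.22 ft²·°F·h/BTU
Q = A·ΔT/R = 387 × (73.2 − 36.3) / 24.22 = 589.6 BTU/h

590 BTU/h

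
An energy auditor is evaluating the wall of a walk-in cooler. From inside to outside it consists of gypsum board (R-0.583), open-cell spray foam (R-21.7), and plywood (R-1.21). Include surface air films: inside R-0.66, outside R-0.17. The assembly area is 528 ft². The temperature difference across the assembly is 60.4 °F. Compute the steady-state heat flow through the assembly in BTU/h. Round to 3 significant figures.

R_total = 0.66 + 0.583 + 21.7 + 1.21 + 0.17 = 24.32 ft²·°F·h/BTU
Q = A·ΔT/R = 528 × 60.4 / 24.32 = 1311 BTU/h

1310 BTU/h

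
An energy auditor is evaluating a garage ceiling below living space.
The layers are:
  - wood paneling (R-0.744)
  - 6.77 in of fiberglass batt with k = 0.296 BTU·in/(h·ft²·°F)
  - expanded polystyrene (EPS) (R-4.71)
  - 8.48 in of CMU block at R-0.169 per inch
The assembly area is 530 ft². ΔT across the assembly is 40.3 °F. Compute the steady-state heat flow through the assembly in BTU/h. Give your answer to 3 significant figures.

6.77/0.296 = 22.87
8.48 × 0.169 = 1.433
R_total = 0.744 + 22.87 + 4.71 + 1.433 = 29.76 ft²·°F·h/BTU
Q = A·ΔT/R = 530 × 40.3 / 29.76 = 717.7 BTU/h

718 BTU/h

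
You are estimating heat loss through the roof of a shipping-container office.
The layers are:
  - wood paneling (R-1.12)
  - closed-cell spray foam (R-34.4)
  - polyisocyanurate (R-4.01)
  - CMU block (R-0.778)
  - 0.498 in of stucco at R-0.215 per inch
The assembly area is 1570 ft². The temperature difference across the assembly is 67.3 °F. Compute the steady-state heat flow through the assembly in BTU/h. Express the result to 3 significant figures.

0.498 × 0.215 = 0.1071
R_total = 1.12 + 34.4 + 4.01 + 0.778 + 0.1071 = 40.42 ft²·°F·h/BTU
Q = A·ΔT/R = 1570 × 67.3 / 40.42 = 2614 BTU/h

2610 BTU/h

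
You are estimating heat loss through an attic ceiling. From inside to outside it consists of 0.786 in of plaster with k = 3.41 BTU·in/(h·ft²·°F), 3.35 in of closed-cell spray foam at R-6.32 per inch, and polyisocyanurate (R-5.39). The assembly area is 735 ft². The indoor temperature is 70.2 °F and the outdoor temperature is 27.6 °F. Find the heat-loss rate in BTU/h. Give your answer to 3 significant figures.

0.786/3.41 = 0.2305
3.35 × 6.32 = 21.17
R_total = 0.2305 + 21.17 + 5.39 = 26.79 ft²·°F·h/BTU
Q = A·ΔT/R = 735 × (70.2 − 27.6) / 26.79 = 1169 BTU/h

1170 BTU/h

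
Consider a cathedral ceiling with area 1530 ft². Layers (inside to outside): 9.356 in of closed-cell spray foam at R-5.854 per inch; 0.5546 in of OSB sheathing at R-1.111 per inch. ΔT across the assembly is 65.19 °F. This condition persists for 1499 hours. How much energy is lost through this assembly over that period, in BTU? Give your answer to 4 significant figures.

9.356 × 5.854 = 54.77
0.5546 × 1.111 = 0.61616
R_total = 54.77 + 0.61616 = 55.386 ft²·°F·h/BTU
Q = 1530 × 65.19 / 55.386 = 1800.8 BTU/h
E = 1800.8 × 1499 = 2699400 BTU

2699000 BTU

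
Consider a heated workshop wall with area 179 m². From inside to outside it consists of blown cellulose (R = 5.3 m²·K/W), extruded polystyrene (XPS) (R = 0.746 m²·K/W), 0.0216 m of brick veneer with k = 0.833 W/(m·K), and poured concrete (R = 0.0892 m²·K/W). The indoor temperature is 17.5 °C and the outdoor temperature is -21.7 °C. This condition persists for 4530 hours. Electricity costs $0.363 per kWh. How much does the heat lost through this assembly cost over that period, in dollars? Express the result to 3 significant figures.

0.0216/0.833 = 0.02593
R_total = 5.3 + 0.746 + 0.02593 + 0.0892 = 6.161 m²·K/W
Q = 179 × (17.5 − (-21.7)) / 6.161 = 1139 W
E = 1139 W × 4530 h / 1000 = 5159 kWh
Cost = 5159 × 0.363 = $1873

1870 dollars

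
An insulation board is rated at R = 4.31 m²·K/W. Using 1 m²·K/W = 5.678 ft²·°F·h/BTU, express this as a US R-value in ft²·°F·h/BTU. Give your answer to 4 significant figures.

24.47 ft²·°F·h/BTU

R_US = 4.31 × 5.678 = 24.472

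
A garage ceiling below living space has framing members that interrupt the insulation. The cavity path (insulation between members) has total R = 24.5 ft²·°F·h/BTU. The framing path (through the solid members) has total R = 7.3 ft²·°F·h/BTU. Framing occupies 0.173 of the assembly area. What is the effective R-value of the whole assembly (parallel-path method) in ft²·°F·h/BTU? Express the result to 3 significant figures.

17.4 ft²·°F·h/BTU

U_eff = 0.827/24.5 + 0.173/7.3 = 0.03376 + 0.0237 = 0.05745
R_eff = 1/U_eff = 17.41 ft²·°F·h/BTU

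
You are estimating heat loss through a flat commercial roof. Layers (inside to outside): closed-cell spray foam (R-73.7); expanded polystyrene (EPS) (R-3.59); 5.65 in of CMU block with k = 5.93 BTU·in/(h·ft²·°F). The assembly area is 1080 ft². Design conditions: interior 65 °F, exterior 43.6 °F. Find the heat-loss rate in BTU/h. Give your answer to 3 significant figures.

5.65/5.93 = 0.9528
R_total = 73.7 + 3.59 + 0.9528 = 78.24 ft²·°F·h/BTU
Q = A·ΔT/R = 1080 × (65 − 43.6) / 78.24 = 295.4 BTU/h

295 BTU/h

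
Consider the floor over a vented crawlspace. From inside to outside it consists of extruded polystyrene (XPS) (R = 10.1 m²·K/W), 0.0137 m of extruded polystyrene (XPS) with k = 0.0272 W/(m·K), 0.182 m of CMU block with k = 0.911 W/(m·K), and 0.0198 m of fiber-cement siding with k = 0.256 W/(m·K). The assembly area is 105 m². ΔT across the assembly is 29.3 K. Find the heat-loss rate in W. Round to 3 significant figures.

0.0137/0.0272 = 0.5037
0.182/0.911 = 0.1998
0.0198/0.256 = 0.07734
R_total = 10.1 + 0.5037 + 0.1998 + 0.07734 = 10.88 m²·K/W
Q = A·ΔT/R = 105 × 29.3 / 10.88 = 282.7 W

283 W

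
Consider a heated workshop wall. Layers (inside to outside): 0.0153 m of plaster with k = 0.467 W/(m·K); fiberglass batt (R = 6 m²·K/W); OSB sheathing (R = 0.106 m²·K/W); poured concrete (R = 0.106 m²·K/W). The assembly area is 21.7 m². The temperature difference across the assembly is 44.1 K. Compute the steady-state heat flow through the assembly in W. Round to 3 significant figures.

153 W

0.0153/0.467 = 0.03276
R_total = 0.03276 + 6 + 0.106 + 0.106 = 6.245 m²·K/W
Q = A·ΔT/R = 21.7 × 44.1 / 6.245 = 153.2 W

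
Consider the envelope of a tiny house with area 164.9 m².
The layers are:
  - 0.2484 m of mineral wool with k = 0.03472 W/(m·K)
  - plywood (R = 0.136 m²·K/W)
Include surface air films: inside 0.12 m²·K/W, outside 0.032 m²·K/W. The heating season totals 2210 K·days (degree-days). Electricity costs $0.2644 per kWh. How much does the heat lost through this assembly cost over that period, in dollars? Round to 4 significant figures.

0.2484/0.03472 = 7.1544
R_total = 0.12 + 7.1544 + 0.136 + 0.032 = 7.4424 m²·K/W
E = A × HDD × 24 / R / 1000 = 164.9 × 2210 × 24 / 7.4424 / 1000 = 1175.2 kWh
Cost = 1175.2 × 0.2644 = $310.72

310.7 dollars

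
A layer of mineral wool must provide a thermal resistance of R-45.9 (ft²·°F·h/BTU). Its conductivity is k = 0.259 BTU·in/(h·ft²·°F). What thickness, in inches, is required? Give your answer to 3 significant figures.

11.9 in

L = R × k = 45.9 × 0.259 = 11.89 in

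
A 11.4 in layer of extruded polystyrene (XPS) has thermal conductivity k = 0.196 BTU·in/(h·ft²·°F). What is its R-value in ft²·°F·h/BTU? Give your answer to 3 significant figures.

R = L/k = 11.4/0.196 = 58.16 ft²·°F·h/BTU

58.2 ft²·°F·h/BTU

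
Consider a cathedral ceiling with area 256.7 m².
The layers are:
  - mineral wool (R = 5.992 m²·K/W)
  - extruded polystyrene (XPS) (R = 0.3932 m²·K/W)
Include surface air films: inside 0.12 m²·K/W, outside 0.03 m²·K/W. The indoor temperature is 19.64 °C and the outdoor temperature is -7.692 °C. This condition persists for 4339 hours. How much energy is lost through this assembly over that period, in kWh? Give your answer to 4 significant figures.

4658 kWh

R_total = 0.12 + 5.992 + 0.3932 + 0.03 = 6.5352 m²·K/W
Q = 256.7 × (19.64 − (-7.692)) / 6.5352 = 1073.6 W
E = 1073.6 W × 4339 h / 1000 = 4658.3 kWh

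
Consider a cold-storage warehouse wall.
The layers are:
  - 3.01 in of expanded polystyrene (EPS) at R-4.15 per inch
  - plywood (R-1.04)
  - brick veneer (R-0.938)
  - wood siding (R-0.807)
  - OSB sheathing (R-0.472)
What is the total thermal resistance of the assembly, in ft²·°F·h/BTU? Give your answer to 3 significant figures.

15.7 ft²·°F·h/BTU

3.01 × 4.15 = 12.49
R_total = 12.49 + 1.04 + 0.938 + 0.807 + 0.472 = 15.75 ft²·°F·h/BTU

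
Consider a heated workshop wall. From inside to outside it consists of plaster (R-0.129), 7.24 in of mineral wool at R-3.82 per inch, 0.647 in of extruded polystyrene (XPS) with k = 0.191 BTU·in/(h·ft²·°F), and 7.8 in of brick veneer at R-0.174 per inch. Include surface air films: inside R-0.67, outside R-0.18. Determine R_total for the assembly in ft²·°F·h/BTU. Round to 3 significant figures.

33.4 ft²·°F·h/BTU

7.24 × 3.82 = 27.66
0.647/0.191 = 3.387
7.8 × 0.174 = 1.357
R_total = 0.67 + 0.129 + 27.66 + 3.387 + 1.357 + 0.18 = 33.38 ft²·°F·h/BTU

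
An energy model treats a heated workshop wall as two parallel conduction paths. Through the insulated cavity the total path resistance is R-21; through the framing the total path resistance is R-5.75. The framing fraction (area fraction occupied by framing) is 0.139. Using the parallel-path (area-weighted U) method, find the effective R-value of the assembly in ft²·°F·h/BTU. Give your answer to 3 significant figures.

15.3 ft²·°F·h/BTU

U_eff = 0.861/21 + 0.139/5.75 = 0.041 + 0.02417 = 0.06517
R_eff = 1/U_eff = 15.34 ft²·°F·h/BTU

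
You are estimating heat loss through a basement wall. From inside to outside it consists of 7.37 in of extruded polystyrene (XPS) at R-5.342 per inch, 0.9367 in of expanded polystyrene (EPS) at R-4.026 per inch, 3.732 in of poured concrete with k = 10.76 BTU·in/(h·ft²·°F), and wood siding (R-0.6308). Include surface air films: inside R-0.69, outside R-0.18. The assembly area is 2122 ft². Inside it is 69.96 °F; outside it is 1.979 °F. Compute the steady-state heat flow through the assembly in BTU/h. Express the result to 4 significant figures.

3206 BTU/h

7.37 × 5.342 = 39.371
0.9367 × 4.026 = 3.7712
3.732/10.76 = 0.34684
R_total = 0.69 + 39.371 + 3.7712 + 0.34684 + 0.6308 + 0.18 = 44.989 ft²·°F·h/BTU
Q = A·ΔT/R = 2122 × (69.96 − 1.979) / 44.989 = 3206.4 BTU/h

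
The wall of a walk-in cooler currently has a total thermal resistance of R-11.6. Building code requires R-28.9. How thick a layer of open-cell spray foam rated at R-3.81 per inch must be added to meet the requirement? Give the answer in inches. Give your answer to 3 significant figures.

ΔR = 28.9 − 11.6 = 17.3 ft²·°F·h/BTU
L = ΔR / (R/in) = 17.3/3.81 = 4.541 in

4.54 in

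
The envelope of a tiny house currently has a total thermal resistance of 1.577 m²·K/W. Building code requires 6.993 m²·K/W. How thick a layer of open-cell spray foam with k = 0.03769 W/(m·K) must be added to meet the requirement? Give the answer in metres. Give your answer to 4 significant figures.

ΔR = 6.993 − 1.577 = 5.416 m²·K/W
L = ΔR × k = 5.416 × 0.03769 = 0.20413 m

0.2041 m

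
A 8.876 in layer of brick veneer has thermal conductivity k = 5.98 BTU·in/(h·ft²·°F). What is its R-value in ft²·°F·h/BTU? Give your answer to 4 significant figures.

1.484 ft²·°F·h/BTU

R = L/k = 8.876/5.98 = 1.4843 ft²·°F·h/BTU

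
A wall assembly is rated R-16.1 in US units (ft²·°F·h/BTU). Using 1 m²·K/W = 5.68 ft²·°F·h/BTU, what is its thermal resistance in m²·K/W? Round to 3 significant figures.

2.83 m²·K/W

R_SI = 16.1/5.68 = 2.835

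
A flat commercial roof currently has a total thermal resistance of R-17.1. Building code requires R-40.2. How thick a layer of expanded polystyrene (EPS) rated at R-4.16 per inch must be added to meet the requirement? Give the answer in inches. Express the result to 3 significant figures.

5.55 in

ΔR = 40.2 − 17.1 = 23.1 ft²·°F·h/BTU
L = ΔR / (R/in) = 23.1/4.16 = 5.553 in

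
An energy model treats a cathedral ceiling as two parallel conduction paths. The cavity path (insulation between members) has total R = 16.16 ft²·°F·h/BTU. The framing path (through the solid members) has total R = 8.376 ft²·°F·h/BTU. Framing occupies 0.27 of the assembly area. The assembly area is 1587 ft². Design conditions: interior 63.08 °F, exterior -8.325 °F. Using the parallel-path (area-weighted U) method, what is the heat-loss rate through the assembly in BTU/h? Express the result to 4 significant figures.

8772 BTU/h

U_eff = 0.73/16.16 + 0.27/8.376 = 0.045173 + 0.032235 = 0.077408
R_eff = 1/U_eff = 12.919 ft²·°F·h/BTU
Q = 1587 × (63.08 − (-8.325)) / 12.919 = 8771.9 BTU/h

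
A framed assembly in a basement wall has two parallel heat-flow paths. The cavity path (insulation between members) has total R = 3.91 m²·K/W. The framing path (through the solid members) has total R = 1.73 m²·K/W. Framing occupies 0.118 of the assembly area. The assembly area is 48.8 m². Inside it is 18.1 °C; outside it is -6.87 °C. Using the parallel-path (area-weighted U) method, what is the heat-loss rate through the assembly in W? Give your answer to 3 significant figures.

358 W

U_eff = 0.882/3.91 + 0.118/1.73 = 0.2256 + 0.06821 = 0.2938
R_eff = 1/U_eff = 3.404 m²·K/W
Q = 48.8 × (18.1 − (-6.87)) / 3.404 = 358 W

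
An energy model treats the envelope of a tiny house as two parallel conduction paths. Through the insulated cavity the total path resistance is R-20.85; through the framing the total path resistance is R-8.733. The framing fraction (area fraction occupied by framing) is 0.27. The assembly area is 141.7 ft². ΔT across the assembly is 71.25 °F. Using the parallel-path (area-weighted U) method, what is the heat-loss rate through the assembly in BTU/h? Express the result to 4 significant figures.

665.6 BTU/h

U_eff = 0.73/20.85 + 0.27/8.733 = 0.035012 + 0.030917 = 0.065929
R_eff = 1/U_eff = 15.168 ft²·°F·h/BTU
Q = 141.7 × 71.25 / 15.168 = 665.63 BTU/h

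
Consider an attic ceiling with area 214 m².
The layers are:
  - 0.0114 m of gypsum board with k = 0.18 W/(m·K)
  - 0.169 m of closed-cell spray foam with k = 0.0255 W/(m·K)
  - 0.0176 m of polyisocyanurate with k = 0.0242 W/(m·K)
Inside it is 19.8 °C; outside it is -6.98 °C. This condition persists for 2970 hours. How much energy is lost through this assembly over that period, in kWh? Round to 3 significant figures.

2290 kWh

0.0114/0.18 = 0.06333
0.169/0.0255 = 6.627
0.0176/0.0242 = 0.7273
R_total = 0.06333 + 6.627 + 0.7273 = 7.418 m²·K/W
Q = 214 × (19.8 − (-6.98)) / 7.418 = 772.6 W
E = 772.6 W × 2970 h / 1000 = 2295 kWh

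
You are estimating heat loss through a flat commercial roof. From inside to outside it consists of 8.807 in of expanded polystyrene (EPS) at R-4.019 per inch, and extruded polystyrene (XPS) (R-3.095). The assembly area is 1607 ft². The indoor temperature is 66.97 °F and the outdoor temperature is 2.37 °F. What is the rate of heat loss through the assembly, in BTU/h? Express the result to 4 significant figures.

8.807 × 4.019 = 35.395
R_total = 35.395 + 3.095 = 38.49 ft²·°F·h/BTU
Q = A·ΔT/R = 1607 × (66.97 − 2.37) / 38.49 = 2697.1 BTU/h

2697 BTU/h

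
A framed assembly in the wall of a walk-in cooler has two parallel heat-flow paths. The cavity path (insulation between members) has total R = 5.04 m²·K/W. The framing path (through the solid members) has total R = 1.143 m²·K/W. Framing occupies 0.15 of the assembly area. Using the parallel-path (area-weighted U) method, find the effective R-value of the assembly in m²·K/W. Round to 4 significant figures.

3.335 m²·K/W

U_eff = 0.85/5.04 + 0.15/1.143 = 0.16865 + 0.13123 = 0.29988
R_eff = 1/U_eff = 3.3346 m²·K/W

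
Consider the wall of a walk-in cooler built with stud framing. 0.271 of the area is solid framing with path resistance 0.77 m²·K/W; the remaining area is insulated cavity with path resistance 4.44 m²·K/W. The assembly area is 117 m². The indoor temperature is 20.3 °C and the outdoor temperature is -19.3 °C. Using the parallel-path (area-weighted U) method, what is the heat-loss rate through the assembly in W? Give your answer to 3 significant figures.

2390 W

U_eff = 0.729/4.44 + 0.271/0.77 = 0.1642 + 0.3519 = 0.5161
R_eff = 1/U_eff = 1.937 m²·K/W
Q = 117 × (20.3 − (-19.3)) / 1.937 = 2391 W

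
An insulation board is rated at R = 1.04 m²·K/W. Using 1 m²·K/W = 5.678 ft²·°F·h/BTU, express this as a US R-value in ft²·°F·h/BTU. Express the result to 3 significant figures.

5.91 ft²·°F·h/BTU

R_US = 1.04 × 5.678 = 5.905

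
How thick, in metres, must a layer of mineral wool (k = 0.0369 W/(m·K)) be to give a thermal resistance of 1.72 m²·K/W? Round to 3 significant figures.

L = R·k = 1.72 × 0.0369 = 0.06347 m

0.0635 m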